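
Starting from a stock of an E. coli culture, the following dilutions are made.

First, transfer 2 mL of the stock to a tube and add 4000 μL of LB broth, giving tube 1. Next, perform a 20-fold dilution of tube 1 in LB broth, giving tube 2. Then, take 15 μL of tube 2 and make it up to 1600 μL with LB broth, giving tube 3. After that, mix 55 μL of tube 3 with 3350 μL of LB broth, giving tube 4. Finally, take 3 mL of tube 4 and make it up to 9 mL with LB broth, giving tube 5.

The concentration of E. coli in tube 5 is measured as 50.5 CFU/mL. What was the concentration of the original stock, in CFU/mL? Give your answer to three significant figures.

6.00 × 10^7 CFU/mL

Step 1: 2 mL + 4000 μL = 6 mL total → factor 6/2 = 3
Step 2: 20-fold → factor 20
Step 3: 15 μL brought to 1600 μL → factor 1600/15 = 106.67
Step 4: 55 μL + 3350 μL = 3405 μL total → factor 3405/55 = 61.909
Step 5: 3 mL brought to 9 mL → factor 9/3 = 3
Overall dilution factor = 3 × 20 × 106.67 × 61.909 × 3 = 1.1887 × 10^6
Stock = 50.5 CFU/mL × 1.1887 × 10^6 = 6.00 × 10^7 CFU/mL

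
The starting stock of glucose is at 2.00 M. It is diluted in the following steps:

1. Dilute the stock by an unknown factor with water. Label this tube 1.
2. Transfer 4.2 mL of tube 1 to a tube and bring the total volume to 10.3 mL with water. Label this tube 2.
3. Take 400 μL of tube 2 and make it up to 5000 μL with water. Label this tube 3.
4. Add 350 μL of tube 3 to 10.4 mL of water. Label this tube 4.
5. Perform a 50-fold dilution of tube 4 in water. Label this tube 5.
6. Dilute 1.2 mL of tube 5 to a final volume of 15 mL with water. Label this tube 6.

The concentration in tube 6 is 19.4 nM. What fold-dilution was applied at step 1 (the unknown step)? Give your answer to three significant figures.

175-fold

Step 1: unknown factor x
Step 2: 4.2 mL brought to 10.3 mL → factor 10.3/4.2 = 2.4524
Step 3: 400 μL brought to 5000 μL → factor 5000/400 = 12.5
Step 4: 350 μL + 10.4 mL = 10750 μL total → factor 10750/350 = 30.714
Step 5: 50-fold → factor 50
Step 6: 1.2 mL brought to 15 mL → factor 15/1.2 = 12.5
Product of known-step factors = 5.8846 × 10^5
Overall factor = 2.00 M / (19.4 nM) = 1.0309 × 10^8
x = 1.0309 × 10^8 / 5.8846 × 10^5 = 175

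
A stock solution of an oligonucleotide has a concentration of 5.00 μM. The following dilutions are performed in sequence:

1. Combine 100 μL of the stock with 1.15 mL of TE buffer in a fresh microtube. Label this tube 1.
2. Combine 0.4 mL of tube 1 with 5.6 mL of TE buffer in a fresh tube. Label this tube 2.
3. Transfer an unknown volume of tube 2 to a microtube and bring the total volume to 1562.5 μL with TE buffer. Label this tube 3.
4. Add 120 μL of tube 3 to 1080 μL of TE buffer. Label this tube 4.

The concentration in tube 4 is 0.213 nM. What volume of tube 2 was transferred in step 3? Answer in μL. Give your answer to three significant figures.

Step 1: 100 μL + 1.15 mL = 1250 μL total → factor 1250/100 = 12.5
Step 2: 0.4 mL + 5.6 mL = 6 mL total → factor 6/0.4 = 15
Step 3: v brought to 1562.5 μL → factor = 1562.5 μL/v
Step 4: 120 μL + 1080 μL = 1200 μL total → factor 1200/120 = 10
Product of known-step factors = 1875
Overall factor = 5.00 μM / (0.213 nM) = 23474
Step-3 factor = 23474 / 1875 = 12.52
v = 1562.5 μL / 12.52 = 125 μL

125 μL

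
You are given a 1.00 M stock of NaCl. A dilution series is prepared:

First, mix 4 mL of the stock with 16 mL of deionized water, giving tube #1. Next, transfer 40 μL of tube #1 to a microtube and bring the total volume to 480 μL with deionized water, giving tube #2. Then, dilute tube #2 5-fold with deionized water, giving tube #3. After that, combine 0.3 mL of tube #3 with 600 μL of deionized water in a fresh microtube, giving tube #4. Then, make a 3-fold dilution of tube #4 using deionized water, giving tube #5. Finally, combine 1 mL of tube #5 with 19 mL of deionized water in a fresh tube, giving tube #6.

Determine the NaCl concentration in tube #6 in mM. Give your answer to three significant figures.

Step 1: 4 mL + 16 mL = 20 mL total → factor 20/4 = 5
Step 2: 40 μL brought to 480 μL → factor 480/40 = 12
Step 3: 5-fold → factor 5
Step 4: 0.3 mL + 600 μL = 0.9 mL total → factor 0.9/0.3 = 3
Step 5: 3-fold → factor 3
Step 6: 1 mL + 19 mL = 20 mL total → factor 20/1 = 20
Overall dilution factor = 5 × 12 × 5 × 3 × 3 × 20 = 54000
Final = 1.00 M / 54000 = 1.852 × 10^-5 M = 0.0185 mM

0.0185 mM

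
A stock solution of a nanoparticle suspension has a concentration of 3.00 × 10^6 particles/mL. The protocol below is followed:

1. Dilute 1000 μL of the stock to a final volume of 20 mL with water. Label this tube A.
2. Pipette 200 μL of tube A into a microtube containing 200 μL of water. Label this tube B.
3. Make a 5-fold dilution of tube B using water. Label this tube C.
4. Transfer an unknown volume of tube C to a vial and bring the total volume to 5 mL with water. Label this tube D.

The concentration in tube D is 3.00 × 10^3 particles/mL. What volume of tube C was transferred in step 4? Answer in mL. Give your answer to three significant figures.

1.00 mL

Step 1: 1000 μL brought to 20 mL → factor 20000/1000 = 20
Step 2: 200 μL + 200 μL = 400 μL total → factor 400/200 = 2
Step 3: 5-fold → factor 5
Step 4: v brought to 5 mL → factor = 5 mL/v
Product of known-step factors = 200
Overall factor = 3.00 × 10^6 particles/mL / (3.00 × 10^3 particles/mL) = 1000
Step-4 factor = 1000 / 200 = 5
v = 5 mL / 5 = 1.00 mL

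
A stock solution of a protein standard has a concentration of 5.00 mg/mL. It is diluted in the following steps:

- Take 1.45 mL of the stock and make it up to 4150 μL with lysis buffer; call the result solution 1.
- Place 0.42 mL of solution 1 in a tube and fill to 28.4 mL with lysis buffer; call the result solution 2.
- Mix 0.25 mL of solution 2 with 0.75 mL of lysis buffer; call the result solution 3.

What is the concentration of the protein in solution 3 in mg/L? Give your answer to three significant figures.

Step 1: 1.45 mL brought to 4150 μL → factor 4.15/1.45 = 2.8621
Step 2: 0.42 mL brought to 28.4 mL → factor 28.4/0.42 = 67.619
Step 3: 0.25 mL + 0.75 mL = 1 mL total → factor 1/0.25 = 4
Overall dilution factor = 2.8621 × 67.619 × 4 = 774.12
Final = 5.00 mg/mL / 774.12 = 0.006459 mg/mL = 6.46 mg/L

6.46 mg/L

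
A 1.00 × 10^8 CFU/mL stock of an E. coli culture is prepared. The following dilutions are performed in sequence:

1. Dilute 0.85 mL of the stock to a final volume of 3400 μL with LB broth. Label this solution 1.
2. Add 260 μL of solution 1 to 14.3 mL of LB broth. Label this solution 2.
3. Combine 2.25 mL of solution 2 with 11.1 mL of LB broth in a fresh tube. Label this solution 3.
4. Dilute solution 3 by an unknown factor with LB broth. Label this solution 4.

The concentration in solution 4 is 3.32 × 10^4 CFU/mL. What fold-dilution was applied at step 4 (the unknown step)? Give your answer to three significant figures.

2.27-fold

Step 1: 0.85 mL brought to 3400 μL → factor 3.4/0.85 = 4
Step 2: 260 μL + 14.3 mL = 14560 μL total → factor 14560/260 = 56
Step 3: 2.25 mL + 11.1 mL = 13.35 mL total → factor 13.35/2.25 = 5.9333
Step 4: unknown factor x
Product of known-step factors = 1329.1
Overall factor = 1.00 × 10^8 CFU/mL / (3.32 × 10^4 CFU/mL) = 3012
x = 3012 / 1329.1 = 2.27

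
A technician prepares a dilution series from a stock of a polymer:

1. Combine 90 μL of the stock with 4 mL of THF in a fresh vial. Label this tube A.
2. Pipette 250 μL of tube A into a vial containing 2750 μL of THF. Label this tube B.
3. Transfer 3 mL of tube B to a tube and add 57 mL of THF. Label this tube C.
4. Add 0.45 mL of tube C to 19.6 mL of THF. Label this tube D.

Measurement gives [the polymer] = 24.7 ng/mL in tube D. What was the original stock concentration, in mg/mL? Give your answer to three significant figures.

Step 1: 90 μL + 4 mL = 4090 μL total → factor 4090/90 = 45.444
Step 2: 250 μL + 2750 μL = 3000 μL total → factor 3000/250 = 12
Step 3: 3 mL + 57 mL = 60 mL total → factor 60/3 = 20
Step 4: 0.45 mL + 19.6 mL = 20.05 mL total → factor 20.05/0.45 = 44.556
Overall dilution factor = 45.444 × 12 × 20 × 44.556 = 4.8595 × 10^5
Stock = 24.7 ng/mL × 4.8595 × 10^5 = 1.200 × 10^7 ng/mL = 12.0 mg/mL

12.0 mg/mL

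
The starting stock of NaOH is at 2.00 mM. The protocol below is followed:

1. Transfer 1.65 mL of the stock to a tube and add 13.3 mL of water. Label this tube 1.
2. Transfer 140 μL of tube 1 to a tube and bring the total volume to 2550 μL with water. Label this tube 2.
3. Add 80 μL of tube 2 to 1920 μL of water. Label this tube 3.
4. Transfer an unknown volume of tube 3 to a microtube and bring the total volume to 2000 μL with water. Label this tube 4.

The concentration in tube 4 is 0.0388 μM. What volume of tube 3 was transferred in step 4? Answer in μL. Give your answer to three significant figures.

160 μL

Step 1: 1.65 mL + 13.3 mL = 14.95 mL total → factor 14.95/1.65 = 9.0606
Step 2: 140 μL brought to 2550 μL → factor 2550/140 = 18.214
Step 3: 80 μL + 1920 μL = 2000 μL total → factor 2000/80 = 25
Step 4: v brought to 2000 μL → factor = 2000 μL/v
Product of known-step factors = 4125.8
Overall factor = 2.00 mM / (0.0388 μM) = 51546
Step-4 factor = 51546 / 4125.8 = 12.494
v = 2000 μL / 12.494 = 160 μL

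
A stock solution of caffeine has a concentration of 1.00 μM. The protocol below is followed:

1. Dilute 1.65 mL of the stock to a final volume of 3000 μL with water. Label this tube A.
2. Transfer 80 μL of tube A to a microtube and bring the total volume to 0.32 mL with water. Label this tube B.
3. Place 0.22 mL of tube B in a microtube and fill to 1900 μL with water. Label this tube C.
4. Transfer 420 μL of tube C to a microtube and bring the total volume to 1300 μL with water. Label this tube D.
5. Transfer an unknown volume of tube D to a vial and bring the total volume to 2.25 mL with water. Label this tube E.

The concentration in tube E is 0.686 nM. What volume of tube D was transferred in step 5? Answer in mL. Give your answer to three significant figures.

Step 1: 1.65 mL brought to 3000 μL → factor 3/1.65 = 1.8182
Step 2: 80 μL brought to 0.32 mL → factor 320/80 = 4
Step 3: 0.22 mL brought to 1900 μL → factor 1.9/0.22 = 8.6364
Step 4: 420 μL brought to 1300 μL → factor 1300/420 = 3.0952
Step 5: v brought to 2.25 mL → factor = 2.25 mL/v
Product of known-step factors = 194.41
Overall factor = 1.00 μM / (0.686 nM) = 1457.7
Step-5 factor = 1457.7 / 194.41 = 7.4981
v = 2.25 mL / 7.4981 = 0.300 mL

0.300 mL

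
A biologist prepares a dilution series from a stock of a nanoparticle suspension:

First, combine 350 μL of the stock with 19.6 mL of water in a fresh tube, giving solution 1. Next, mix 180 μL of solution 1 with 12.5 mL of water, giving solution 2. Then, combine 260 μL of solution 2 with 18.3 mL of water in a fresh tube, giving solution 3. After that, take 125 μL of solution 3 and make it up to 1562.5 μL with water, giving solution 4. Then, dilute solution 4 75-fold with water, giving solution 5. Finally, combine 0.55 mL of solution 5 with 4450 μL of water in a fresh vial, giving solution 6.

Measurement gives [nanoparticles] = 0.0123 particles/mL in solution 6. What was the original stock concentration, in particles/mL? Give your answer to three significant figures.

Step 1: 350 μL + 19.6 mL = 19950 μL total → factor 19950/350 = 57
Step 2: 180 μL + 12.5 mL = 12680 μL total → factor 12680/180 = 70.444
Step 3: 260 μL + 18.3 mL = 18560 μL total → factor 18560/260 = 71.385
Step 4: 125 μL brought to 1562.5 μL → factor 1562.5/125 = 12.5
Step 5: 75-fold → factor 75
Step 6: 0.55 mL + 4450 μL = 5 mL total → factor 5/0.55 = 9.0909
Overall dilution factor = 57 × 70.444 × 71.385 × 12.5 × 75 × 9.0909 = 2.4429 × 10^9
Stock = 0.0123 particles/mL × 2.4429 × 10^9 = 3.00 × 10^7 particles/mL

3.00 × 10^7 particles/mL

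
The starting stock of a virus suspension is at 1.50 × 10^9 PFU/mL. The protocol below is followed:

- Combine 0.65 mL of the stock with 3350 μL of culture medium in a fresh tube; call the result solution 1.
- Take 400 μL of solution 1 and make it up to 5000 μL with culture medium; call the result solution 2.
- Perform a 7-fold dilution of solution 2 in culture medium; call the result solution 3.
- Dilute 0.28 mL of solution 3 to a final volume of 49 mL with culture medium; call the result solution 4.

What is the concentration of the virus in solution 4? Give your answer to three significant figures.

1.59 × 10^4 PFU/mL

Step 1: 0.65 mL + 3350 μL = 4 mL total → factor 4/0.65 = 6.1538
Step 2: 400 μL brought to 5000 μL → factor 5000/400 = 12.5
Step 3: 7-fold → factor 7
Step 4: 0.28 mL brought to 49 mL → factor 49/0.28 = 175
Overall dilution factor = 6.1538 × 12.5 × 7 × 175 = 94231
Final = 1.50 × 10^9 PFU/mL / 94231 = 1.59 × 10^4 PFU/mL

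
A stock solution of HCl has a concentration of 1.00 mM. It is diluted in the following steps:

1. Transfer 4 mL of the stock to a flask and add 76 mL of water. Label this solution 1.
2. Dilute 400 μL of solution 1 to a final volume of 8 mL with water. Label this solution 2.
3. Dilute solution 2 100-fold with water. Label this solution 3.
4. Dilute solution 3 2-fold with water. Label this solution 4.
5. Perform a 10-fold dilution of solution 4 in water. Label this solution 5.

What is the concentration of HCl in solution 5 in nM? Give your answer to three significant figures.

Step 1: 4 mL + 76 mL = 80 mL total → factor 80/4 = 20
Step 2: 400 μL brought to 8 mL → factor 8000/400 = 20
Step 3: 100-fold → factor 100
Step 4: 2-fold → factor 2
Step 5: 10-fold → factor 10
Overall dilution factor = 20 × 20 × 100 × 2 × 10 = 8 × 10^5
Final = 1.00 mM / 8 × 10^5 = 1.250 × 10^-6 mM = 1.25 nM

1.25 nM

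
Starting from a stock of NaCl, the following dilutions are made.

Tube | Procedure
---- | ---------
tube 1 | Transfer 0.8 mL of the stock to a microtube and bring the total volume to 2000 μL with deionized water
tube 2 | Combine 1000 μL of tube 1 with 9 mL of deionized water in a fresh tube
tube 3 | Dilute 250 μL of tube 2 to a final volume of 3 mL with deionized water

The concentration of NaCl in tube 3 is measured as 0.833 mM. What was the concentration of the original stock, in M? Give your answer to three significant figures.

Step 1: 0.8 mL brought to 2000 μL → factor 2/0.8 = 2.5
Step 2: 1000 μL + 9 mL = 10000 μL total → factor 10000/1000 = 10
Step 3: 250 μL brought to 3 mL → factor 3000/250 = 12
Overall dilution factor = 2.5 × 10 × 12 = 300
Stock = 0.833 mM × 300 = 249.9 mM = 0.250 M

0.250 M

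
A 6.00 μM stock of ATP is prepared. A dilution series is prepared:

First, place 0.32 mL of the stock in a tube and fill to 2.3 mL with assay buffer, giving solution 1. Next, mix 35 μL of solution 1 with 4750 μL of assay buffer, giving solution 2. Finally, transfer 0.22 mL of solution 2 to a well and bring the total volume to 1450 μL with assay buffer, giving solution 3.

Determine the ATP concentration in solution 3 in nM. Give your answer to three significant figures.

Step 1: 0.32 mL brought to 2.3 mL → factor 2.3/0.32 = 7.1875
Step 2: 35 μL + 4750 μL = 4785 μL total → factor 4785/35 = 136.71
Step 3: 0.22 mL brought to 1450 μL → factor 1.45/0.22 = 6.5909
Overall dilution factor = 7.1875 × 136.71 × 6.5909 = 6476.5
Final = 6.00 μM / 6476.5 = 0.0009264 μM = 0.926 nM

0.926 nM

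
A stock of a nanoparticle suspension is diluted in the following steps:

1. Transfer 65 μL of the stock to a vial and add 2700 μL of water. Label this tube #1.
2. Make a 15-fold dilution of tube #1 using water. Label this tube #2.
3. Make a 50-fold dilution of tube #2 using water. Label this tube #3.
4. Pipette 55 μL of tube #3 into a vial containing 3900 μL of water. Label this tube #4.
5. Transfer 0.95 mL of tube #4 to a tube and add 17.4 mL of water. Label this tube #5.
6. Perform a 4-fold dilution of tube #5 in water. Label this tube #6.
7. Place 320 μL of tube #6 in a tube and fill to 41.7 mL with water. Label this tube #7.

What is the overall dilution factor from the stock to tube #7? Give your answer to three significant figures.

2.31 × 10^10

Step 1: 65 μL + 2700 μL = 2765 μL total → factor 2765/65 = 42.538
Step 2: 15-fold → factor 15
Step 3: 50-fold → factor 50
Step 4: 55 μL + 3900 μL = 3955 μL total → factor 3955/55 = 71.909
Step 5: 0.95 mL + 17.4 mL = 18.35 mL total → factor 18.35/0.95 = 19.316
Step 6: 4-fold → factor 4
Step 7: 320 μL brought to 41.7 mL → factor 41700/320 = 130.31
Overall dilution factor = 42.538 × 15 × 50 × 71.909 × 19.316 × 4 × 130.31 = 2.3099 × 10^10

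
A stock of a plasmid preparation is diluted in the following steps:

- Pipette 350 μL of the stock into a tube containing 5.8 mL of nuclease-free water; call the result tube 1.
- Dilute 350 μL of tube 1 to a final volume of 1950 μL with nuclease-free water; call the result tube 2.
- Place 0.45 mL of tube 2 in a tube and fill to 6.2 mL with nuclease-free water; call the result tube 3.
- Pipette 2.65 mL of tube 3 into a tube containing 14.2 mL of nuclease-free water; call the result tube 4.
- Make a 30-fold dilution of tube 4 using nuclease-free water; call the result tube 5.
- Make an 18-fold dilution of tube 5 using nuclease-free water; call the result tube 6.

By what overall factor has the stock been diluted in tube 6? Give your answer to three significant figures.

4.63 × 10^6

Step 1: 350 μL + 5.8 mL = 6150 μL total → factor 6150/350 = 17.571
Step 2: 350 μL brought to 1950 μL → factor 1950/350 = 5.5714
Step 3: 0.45 mL brought to 6.2 mL → factor 6.2/0.45 = 13.778
Step 4: 2.65 mL + 14.2 mL = 16.85 mL total → factor 16.85/2.65 = 6.3585
Step 5: 30-fold → factor 30
Step 6: 18-fold → factor 18
Overall dilution factor = 17.571 × 5.5714 × 13.778 × 6.3585 × 30 × 18 = 4.6313 × 10^6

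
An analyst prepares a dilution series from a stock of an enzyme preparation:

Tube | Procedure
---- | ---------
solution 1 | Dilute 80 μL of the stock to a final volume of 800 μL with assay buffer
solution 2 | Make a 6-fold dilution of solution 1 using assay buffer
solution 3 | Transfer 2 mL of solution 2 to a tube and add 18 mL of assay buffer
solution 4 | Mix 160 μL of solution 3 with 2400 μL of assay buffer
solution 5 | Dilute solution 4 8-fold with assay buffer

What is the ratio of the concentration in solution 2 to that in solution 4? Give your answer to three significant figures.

Step 1: 80 μL brought to 800 μL → factor 800/80 = 10
Step 2: 6-fold → factor 6
Step 3: 2 mL + 18 mL = 20 mL total → factor 20/2 = 10
Step 4: 160 μL + 2400 μL = 2560 μL total → factor 2560/160 = 16
Dilution factor to solution 2 = 60; to solution 4 = 9600
[solution 2]/[solution 4] = (factor to solution 4)/(factor to solution 2) = 9600/60 = 160

160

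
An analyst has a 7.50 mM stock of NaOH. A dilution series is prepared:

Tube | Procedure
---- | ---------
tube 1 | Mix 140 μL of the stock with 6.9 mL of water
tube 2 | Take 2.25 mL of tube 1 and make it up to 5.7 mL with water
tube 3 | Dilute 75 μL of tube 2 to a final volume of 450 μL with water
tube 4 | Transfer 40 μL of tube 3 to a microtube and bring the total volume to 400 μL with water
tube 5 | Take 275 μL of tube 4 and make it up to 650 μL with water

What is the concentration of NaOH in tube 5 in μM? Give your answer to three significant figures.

Step 1: 140 μL + 6.9 mL = 7040 μL total → factor 7040/140 = 50.286
Step 2: 2.25 mL brought to 5.7 mL → factor 5.7/2.25 = 2.5333
Step 3: 75 μL brought to 450 μL → factor 450/75 = 6
Step 4: 40 μL brought to 400 μL → factor 400/40 = 10
Step 5: 275 μL brought to 650 μL → factor 650/275 = 2.3636
Overall dilution factor = 50.286 × 2.5333 × 6 × 10 × 2.3636 = 18066
Final = 7.50 mM / 18066 = 0.0004151 mM = 0.415 μM

0.415 μM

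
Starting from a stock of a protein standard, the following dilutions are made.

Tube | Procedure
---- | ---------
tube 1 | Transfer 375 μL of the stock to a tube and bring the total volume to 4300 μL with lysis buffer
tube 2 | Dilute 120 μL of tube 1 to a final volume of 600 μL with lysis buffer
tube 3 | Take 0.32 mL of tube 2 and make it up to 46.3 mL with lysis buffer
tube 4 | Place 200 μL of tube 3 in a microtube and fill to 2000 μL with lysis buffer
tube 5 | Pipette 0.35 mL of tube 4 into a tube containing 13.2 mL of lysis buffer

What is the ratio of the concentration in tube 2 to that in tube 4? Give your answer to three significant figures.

Step 1: 375 μL brought to 4300 μL → factor 4300/375 = 11.467
Step 2: 120 μL brought to 600 μL → factor 600/120 = 5
Step 3: 0.32 mL brought to 46.3 mL → factor 46.3/0.32 = 144.69
Step 4: 200 μL brought to 2000 μL → factor 2000/200 = 10
Dilution factor to tube 2 = 57.333; to tube 4 = 82954
[tube 2]/[tube 4] = (factor to tube 4)/(factor to tube 2) = 82954/57.333 = 1.45 × 10^3

1.45 × 10^3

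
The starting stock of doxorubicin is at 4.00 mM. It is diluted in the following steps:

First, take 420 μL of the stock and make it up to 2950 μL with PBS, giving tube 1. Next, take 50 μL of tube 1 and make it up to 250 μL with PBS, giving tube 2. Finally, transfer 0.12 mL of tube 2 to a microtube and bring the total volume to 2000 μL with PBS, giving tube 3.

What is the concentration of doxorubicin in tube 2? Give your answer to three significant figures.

0.114 mM

Step 1: 420 μL brought to 2950 μL → factor 2950/420 = 7.0238
Step 2: 50 μL brought to 250 μL → factor 250/50 = 5
Dilution factor through tube 2 = 7.0238 × 5 = 35.119
[tube 2] = 4.00 mM / 35.119 = 0.114 mM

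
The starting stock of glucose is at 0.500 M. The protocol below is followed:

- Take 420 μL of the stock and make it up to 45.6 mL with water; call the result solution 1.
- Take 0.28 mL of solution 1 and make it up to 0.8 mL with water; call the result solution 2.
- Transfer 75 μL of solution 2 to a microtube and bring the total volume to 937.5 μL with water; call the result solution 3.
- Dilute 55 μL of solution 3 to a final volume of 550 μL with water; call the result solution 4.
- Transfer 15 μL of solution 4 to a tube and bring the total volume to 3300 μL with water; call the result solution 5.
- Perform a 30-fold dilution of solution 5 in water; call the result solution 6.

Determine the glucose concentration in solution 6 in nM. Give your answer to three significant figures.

Step 1: 420 μL brought to 45.6 mL → factor 45600/420 = 108.57
Step 2: 0.28 mL brought to 0.8 mL → factor 0.8/0.28 = 2.8571
Step 3: 75 μL brought to 937.5 μL → factor 937.5/75 = 12.5
Step 4: 55 μL brought to 550 μL → factor 550/55 = 10
Step 5: 15 μL brought to 3300 μL → factor 3300/15 = 220
Step 6: 30-fold → factor 30
Overall dilution factor = 108.57 × 2.8571 × 12.5 × 10 × 220 × 30 = 2.5592 × 10^8
Final = 0.500 M / 2.5592 × 10^8 = 1.954 × 10^-9 M = 1.95 nM

1.95 nM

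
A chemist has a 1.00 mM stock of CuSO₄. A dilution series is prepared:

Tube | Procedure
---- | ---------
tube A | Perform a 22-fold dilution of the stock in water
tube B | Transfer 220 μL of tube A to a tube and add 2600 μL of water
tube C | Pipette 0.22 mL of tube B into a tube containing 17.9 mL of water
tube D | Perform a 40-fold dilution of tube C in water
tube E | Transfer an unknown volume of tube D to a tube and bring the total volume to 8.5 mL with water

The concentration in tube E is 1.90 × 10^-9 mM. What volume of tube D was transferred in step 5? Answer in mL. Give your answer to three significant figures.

Step 1: 22-fold → factor 22
Step 2: 220 μL + 2600 μL = 2820 μL total → factor 2820/220 = 12.818
Step 3: 0.22 mL + 17.9 mL = 18.12 mL total → factor 18.12/0.22 = 82.364
Step 4: 40-fold → factor 40
Step 5: v brought to 8.5 mL → factor = 8.5 mL/v
Product of known-step factors = 9.2906 × 10^5
Overall factor = 1.00 mM / (1.90 × 10^-9 mM) = 5.2632 × 10^8
Step-5 factor = 5.2632 × 10^8 / 9.2906 × 10^5 = 566.5
v = 8.5 mL / 566.5 = 0.0150 mL

0.0150 mL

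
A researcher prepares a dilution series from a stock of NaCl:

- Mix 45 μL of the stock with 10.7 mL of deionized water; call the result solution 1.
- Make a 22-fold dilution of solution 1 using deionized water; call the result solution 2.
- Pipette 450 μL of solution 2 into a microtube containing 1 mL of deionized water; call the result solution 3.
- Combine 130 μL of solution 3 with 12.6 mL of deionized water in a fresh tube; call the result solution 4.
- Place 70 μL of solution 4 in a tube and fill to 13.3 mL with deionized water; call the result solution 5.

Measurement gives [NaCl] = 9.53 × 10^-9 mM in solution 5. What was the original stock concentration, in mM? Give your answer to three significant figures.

Step 1: 45 μL + 10.7 mL = 10745 μL total → factor 10745/45 = 238.78
Step 2: 22-fold → factor 22
Step 3: 450 μL + 1 mL = 1450 μL total → factor 1450/450 = 3.2222
Step 4: 130 μL + 12.6 mL = 12730 μL total → factor 12730/130 = 97.923
Step 5: 70 μL brought to 13.3 mL → factor 13300/70 = 190
Overall dilution factor = 238.78 × 22 × 3.2222 × 97.923 × 190 = 3.1493 × 10^8
Stock = 9.53 × 10^-9 mM × 3.1493 × 10^8 = 3.00 mM

3.00 mM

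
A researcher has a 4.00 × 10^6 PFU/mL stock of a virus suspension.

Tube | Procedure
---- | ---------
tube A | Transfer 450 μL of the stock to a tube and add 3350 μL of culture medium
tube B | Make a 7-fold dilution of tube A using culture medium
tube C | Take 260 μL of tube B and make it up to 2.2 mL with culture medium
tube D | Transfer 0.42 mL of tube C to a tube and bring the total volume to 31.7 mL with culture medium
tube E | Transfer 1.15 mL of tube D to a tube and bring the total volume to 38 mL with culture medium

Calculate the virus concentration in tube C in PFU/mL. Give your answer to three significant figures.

8.00 × 10^3 PFU/mL

Step 1: 450 μL + 3350 μL = 3800 μL total → factor 3800/450 = 8.4444
Step 2: 7-fold → factor 7
Step 3: 260 μL brought to 2.2 mL → factor 2200/260 = 8.4615
Dilution factor through tube C = 8.4444 × 7 × 8.4615 = 500.17
[tube C] = 4.00 × 10^6 PFU/mL / 500.17 = 8.00 × 10^3 PFU/mL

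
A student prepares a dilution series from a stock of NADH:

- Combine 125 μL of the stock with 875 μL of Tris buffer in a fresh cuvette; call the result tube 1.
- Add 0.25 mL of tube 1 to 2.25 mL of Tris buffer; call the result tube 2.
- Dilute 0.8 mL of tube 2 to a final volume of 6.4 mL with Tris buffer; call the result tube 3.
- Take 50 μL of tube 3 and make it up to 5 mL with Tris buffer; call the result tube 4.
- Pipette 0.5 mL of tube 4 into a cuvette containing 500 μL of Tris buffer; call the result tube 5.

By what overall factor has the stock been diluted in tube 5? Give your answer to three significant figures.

Step 1: 125 μL + 875 μL = 1000 μL total → factor 1000/125 = 8
Step 2: 0.25 mL + 2.25 mL = 2.5 mL total → factor 2.5/0.25 = 10
Step 3: 0.8 mL brought to 6.4 mL → factor 6.4/0.8 = 8
Step 4: 50 μL brought to 5 mL → factor 5000/50 = 100
Step 5: 0.5 mL + 500 μL = 1 mL total → factor 1/0.5 = 2
Overall dilution factor = 8 × 10 × 8 × 100 × 2 = 1.28 × 10^5

1.28 × 10^5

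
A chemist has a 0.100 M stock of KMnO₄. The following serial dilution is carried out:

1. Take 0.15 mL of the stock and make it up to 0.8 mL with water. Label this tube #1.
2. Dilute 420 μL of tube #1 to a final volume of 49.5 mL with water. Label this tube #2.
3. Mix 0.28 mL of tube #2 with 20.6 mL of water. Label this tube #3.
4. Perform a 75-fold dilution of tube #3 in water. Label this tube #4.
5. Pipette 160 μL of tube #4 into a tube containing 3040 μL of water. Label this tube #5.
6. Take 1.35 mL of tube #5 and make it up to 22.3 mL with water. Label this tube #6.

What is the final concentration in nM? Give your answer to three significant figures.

0.0861 nM

Step 1: 0.15 mL brought to 0.8 mL → factor 0.8/0.15 = 5.3333
Step 2: 420 μL brought to 49.5 mL → factor 49500/420 = 117.86
Step 3: 0.28 mL + 20.6 mL = 20.88 mL total → factor 20.88/0.28 = 74.571
Step 4: 75-fold → factor 75
Step 5: 160 μL + 3040 μL = 3200 μL total → factor 3200/160 = 20
Step 6: 1.35 mL brought to 22.3 mL → factor 22.3/1.35 = 16.519
Overall dilution factor = 5.3333 × 117.86 × 74.571 × 75 × 20 × 16.519 = 1.1614 × 10^9
Final = 0.100 M / 1.1614 × 10^9 = 8.610 × 10^-11 M = 0.0861 nM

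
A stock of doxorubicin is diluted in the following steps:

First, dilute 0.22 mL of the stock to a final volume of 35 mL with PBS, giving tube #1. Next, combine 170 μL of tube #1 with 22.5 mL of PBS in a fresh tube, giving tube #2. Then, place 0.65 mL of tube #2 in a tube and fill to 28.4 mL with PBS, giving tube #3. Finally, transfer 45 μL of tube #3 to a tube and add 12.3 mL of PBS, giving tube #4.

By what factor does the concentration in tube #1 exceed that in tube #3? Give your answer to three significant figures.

Step 1: 0.22 mL brought to 35 mL → factor 35/0.22 = 159.09
Step 2: 170 μL + 22.5 mL = 22670 μL total → factor 22670/170 = 133.35
Step 3: 0.65 mL brought to 28.4 mL → factor 28.4/0.65 = 43.692
Dilution factor to tube #1 = 159.09; to tube #3 = 9.2694 × 10^5
[tube #1]/[tube #3] = (factor to tube #3)/(factor to tube #1) = 9.2694 × 10^5/159.09 = 5.83 × 10^3

5.83 × 10^3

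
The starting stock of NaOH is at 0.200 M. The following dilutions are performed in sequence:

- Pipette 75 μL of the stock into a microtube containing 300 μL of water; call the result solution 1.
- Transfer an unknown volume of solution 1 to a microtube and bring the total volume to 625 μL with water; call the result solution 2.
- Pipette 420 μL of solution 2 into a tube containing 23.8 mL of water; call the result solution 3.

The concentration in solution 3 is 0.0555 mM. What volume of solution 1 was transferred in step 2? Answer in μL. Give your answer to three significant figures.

Step 1: 75 μL + 300 μL = 375 μL total → factor 375/75 = 5
Step 2: v brought to 625 μL → factor = 625 μL/v
Step 3: 420 μL + 23.8 mL = 24220 μL total → factor 24220/420 = 57.667
Product of known-step factors = 288.33
Overall factor = 0.200 M / (0.0555 mM) = 3603.6
Step-2 factor = 3603.6 / 288.33 = 12.498
v = 625 μL / 12.498 = 50.0 μL

50.0 μL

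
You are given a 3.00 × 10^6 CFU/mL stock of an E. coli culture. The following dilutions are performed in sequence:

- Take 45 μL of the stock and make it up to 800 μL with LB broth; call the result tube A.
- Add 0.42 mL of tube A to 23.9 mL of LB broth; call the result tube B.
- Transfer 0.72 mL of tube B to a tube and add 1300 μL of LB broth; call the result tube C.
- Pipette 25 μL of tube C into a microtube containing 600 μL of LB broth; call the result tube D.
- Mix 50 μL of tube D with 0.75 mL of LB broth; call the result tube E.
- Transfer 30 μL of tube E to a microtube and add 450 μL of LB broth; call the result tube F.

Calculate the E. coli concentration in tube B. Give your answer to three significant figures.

2.91 × 10^3 CFU/mL

Step 1: 45 μL brought to 800 μL → factor 800/45 = 17.778
Step 2: 0.42 mL + 23.9 mL = 24.32 mL total → factor 24.32/0.42 = 57.905
Dilution factor through tube B = 17.778 × 57.905 = 1029.4
[tube B] = 3.00 × 10^6 CFU/mL / 1029.4 = 2.91 × 10^3 CFU/mL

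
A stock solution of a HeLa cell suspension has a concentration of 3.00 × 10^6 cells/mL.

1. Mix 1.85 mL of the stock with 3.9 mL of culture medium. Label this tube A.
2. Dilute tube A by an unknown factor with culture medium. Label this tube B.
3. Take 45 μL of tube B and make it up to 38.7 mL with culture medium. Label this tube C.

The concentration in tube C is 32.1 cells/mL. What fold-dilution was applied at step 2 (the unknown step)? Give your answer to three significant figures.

Step 1: 1.85 mL + 3.9 mL = 5.75 mL total → factor 5.75/1.85 = 3.1081
Step 2: unknown factor x
Step 3: 45 μL brought to 38.7 mL → factor 38700/45 = 860
Product of known-step factors = 2673
Overall factor = 3.00 × 10^6 cells/mL / (32.1 cells/mL) = 93458
x = 93458 / 2673 = 35.0

35.0-fold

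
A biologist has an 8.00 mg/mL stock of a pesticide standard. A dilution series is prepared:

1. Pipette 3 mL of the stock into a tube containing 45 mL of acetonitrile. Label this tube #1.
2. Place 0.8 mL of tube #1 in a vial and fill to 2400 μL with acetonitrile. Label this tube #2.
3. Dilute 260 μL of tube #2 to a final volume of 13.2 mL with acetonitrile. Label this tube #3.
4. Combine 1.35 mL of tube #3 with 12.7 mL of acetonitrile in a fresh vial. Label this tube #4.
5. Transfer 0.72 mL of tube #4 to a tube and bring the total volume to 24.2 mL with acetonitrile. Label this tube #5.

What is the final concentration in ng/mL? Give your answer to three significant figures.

Step 1: 3 mL + 45 mL = 48 mL total → factor 48/3 = 16
Step 2: 0.8 mL brought to 2400 μL → factor 2.4/0.8 = 3
Step 3: 260 μL brought to 13.2 mL → factor 13200/260 = 50.769
Step 4: 1.35 mL + 12.7 mL = 14.05 mL total → factor 14.05/1.35 = 10.407
Step 5: 0.72 mL brought to 24.2 mL → factor 24.2/0.72 = 33.611
Overall dilution factor = 16 × 3 × 50.769 × 10.407 × 33.611 = 8.5245 × 10^5
Final = 8.00 mg/mL / 8.5245 × 10^5 = 9.385 × 10^-6 mg/mL = 9.38 ng/mL

9.38 ng/mL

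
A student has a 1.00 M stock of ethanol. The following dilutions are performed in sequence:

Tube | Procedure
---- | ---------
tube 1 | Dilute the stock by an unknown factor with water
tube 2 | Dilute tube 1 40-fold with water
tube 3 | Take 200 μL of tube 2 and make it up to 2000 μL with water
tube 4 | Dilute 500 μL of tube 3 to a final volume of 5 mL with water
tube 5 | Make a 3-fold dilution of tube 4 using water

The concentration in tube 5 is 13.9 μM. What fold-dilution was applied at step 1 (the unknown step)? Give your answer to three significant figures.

Step 1: unknown factor x
Step 2: 40-fold → factor 40
Step 3: 200 μL brought to 2000 μL → factor 2000/200 = 10
Step 4: 500 μL brought to 5 mL → factor 5000/500 = 10
Step 5: 3-fold → factor 3
Product of known-step factors = 12000
Overall factor = 1.00 M / (13.9 μM) = 71942
x = 71942 / 12000 = 6.00

6.00-fold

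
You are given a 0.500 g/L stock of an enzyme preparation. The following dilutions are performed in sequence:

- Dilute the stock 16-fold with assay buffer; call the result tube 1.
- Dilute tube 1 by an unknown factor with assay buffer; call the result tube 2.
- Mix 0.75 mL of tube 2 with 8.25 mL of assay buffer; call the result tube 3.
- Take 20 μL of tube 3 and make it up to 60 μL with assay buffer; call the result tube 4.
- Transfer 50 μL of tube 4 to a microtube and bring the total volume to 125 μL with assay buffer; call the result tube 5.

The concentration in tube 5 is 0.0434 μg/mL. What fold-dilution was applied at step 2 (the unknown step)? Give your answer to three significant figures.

Step 1: 16-fold → factor 16
Step 2: unknown factor x
Step 3: 0.75 mL + 8.25 mL = 9 mL total → factor 9/0.75 = 12
Step 4: 20 μL brought to 60 μL → factor 60/20 = 3
Step 5: 50 μL brought to 125 μL → factor 125/50 = 2.5
Product of known-step factors = 1440
Overall factor = 0.500 g/L / (0.0434 μg/mL) = 11521
x = 11521 / 1440 = 8.00

8.00-fold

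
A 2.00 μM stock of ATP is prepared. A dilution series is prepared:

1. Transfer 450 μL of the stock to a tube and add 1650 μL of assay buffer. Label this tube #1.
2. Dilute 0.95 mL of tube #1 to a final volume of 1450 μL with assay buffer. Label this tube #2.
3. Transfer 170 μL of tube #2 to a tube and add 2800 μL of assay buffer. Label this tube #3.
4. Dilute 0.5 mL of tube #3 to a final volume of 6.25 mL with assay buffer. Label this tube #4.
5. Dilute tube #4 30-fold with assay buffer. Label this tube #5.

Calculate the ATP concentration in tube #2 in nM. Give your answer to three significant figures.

281 nM

Step 1: 450 μL + 1650 μL = 2100 μL total → factor 2100/450 = 4.6667
Step 2: 0.95 mL brought to 1450 μL → factor 1.45/0.95 = 1.5263
Dilution factor through tube #2 = 4.6667 × 1.5263 = 7.1228
[tube #2] = 2.00 μM / 7.1228 = 0.2808 μM = 281 nM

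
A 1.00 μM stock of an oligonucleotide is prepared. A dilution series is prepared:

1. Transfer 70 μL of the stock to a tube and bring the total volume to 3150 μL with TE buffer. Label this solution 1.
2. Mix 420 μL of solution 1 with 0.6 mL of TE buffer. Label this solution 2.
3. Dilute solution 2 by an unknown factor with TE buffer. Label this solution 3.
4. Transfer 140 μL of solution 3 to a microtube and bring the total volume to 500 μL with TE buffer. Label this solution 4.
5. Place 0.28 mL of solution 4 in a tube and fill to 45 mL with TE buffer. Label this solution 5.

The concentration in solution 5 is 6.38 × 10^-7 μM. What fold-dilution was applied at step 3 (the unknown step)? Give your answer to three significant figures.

Step 1: 70 μL brought to 3150 μL → factor 3150/70 = 45
Step 2: 420 μL + 0.6 mL = 1020 μL total → factor 1020/420 = 2.4286
Step 3: unknown factor x
Step 4: 140 μL brought to 500 μL → factor 500/140 = 3.5714
Step 5: 0.28 mL brought to 45 mL → factor 45/0.28 = 160.71
Product of known-step factors = 62728
Overall factor = 1.00 μM / (6.38 × 10^-7 μM) = 1.5674 × 10^6
x = 1.5674 × 10^6 / 62728 = 25.0

25.0-fold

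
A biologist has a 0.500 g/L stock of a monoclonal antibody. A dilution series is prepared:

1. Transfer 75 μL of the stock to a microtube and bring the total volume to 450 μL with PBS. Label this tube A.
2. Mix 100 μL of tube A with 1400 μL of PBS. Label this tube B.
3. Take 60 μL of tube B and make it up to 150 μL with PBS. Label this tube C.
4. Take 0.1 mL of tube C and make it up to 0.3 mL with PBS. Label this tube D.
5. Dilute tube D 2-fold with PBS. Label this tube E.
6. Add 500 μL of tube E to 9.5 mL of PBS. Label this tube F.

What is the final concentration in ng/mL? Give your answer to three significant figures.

Step 1: 75 μL brought to 450 μL → factor 450/75 = 6
Step 2: 100 μL + 1400 μL = 1500 μL total → factor 1500/100 = 15
Step 3: 60 μL brought to 150 μL → factor 150/60 = 2.5
Step 4: 0.1 mL brought to 0.3 mL → factor 0.3/0.1 = 3
Step 5: 2-fold → factor 2
Step 6: 500 μL + 9.5 mL = 10000 μL total → factor 10000/500 = 20
Overall dilution factor = 6 × 15 × 2.5 × 3 × 2 × 20 = 27000
Final = 0.500 g/L / 27000 = 1.852 × 10^-5 g/L = 18.5 ng/mL

18.5 ng/mL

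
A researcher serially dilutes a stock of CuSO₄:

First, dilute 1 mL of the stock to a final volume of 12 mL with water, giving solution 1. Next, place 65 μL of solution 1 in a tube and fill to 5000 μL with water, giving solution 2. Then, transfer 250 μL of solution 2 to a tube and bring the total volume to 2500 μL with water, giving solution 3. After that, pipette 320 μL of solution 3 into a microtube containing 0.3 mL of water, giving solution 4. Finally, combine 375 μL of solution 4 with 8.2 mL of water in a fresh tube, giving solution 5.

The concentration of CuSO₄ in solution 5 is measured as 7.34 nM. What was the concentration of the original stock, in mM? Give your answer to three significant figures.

Step 1: 1 mL brought to 12 mL → factor 12/1 = 12
Step 2: 65 μL brought to 5000 μL → factor 5000/65 = 76.923
Step 3: 250 μL brought to 2500 μL → factor 2500/250 = 10
Step 4: 320 μL + 0.3 mL = 620 μL total → factor 620/320 = 1.9375
Step 5: 375 μL + 8.2 mL = 8575 μL total → factor 8575/375 = 22.867
Overall dilution factor = 12 × 76.923 × 10 × 1.9375 × 22.867 = 4.0896 × 10^5
Stock = 7.34 nM × 4.0896 × 10^5 = 3.002 × 10^6 nM = 3.00 mM

3.00 mM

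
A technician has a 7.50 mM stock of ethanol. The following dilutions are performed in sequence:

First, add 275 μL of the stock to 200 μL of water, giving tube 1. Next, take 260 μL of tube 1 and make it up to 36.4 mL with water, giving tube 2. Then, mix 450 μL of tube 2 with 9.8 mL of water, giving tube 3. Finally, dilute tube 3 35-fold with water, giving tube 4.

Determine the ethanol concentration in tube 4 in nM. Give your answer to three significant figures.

Step 1: 275 μL + 200 μL = 475 μL total → factor 475/275 = 1.7273
Step 2: 260 μL brought to 36.4 mL → factor 36400/260 = 140
Step 3: 450 μL + 9.8 mL = 10250 μL total → factor 10250/450 = 22.778
Step 4: 35-fold → factor 35
Overall dilution factor = 1.7273 × 140 × 22.778 × 35 = 1.9278 × 10^5
Final = 7.50 mM / 1.9278 × 10^5 = 3.890 × 10^-5 mM = 38.9 nM

38.9 nM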